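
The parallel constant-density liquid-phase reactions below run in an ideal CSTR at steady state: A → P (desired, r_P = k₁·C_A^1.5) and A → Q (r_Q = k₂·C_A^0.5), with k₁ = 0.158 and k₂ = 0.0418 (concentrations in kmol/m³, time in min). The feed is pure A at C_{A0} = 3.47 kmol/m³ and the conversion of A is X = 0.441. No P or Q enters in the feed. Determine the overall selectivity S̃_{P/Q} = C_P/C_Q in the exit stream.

Exit C_A = C_{A0}(1−X) = 3.47×0.559 = 1.940 kmol/m³.
Rates in a CSTR are evaluated at the outlet concentration: r_P = 0.158×1.940^1.5 = 0.4268, r_Q = 0.0418×1.940^0.5 = 0.05822.
Overall selectivity = C_P/C_Q = r_Pτ/(r_Qτ) = r_P/r_Q = 7.33.

7.33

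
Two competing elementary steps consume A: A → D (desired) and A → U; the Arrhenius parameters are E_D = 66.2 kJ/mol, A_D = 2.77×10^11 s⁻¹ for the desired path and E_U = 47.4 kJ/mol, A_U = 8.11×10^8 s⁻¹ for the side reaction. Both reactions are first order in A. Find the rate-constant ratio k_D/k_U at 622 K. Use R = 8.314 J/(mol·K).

9.01

With equal orders, S_{D/U} = k_D/k_U = (A_D/A_U)·exp[(E_U−E_D)/(RT)].
(E_U−E_D)/(RT) = (47.4−66.2)×10³/(8.314×622) = -18800/5171 = -3.635.
k_D/k_U = (2.77×10^11/8.11×10^8)·exp(-3.635) = 341.6 × 0.02637 = 9.01.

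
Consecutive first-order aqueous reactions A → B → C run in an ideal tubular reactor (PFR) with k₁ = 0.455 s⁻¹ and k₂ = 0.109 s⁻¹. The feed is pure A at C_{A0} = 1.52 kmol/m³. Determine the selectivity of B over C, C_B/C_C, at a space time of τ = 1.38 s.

11.7

Solving the coupled first-order balances gives C_B(τ) = [k₁/(k₂−k₁)]·C_{A0}·(e^(−k₁τ) − e^(−k₂τ)).
e^(−k₁τ) = e^(−0.455×1.38) = e^(−0.6279) = 0.5337; e^(−k₂τ) = e^(−0.1504) = 0.8603.
C_B = 0.455×1.52/(0.109−0.455) × (0.5337−0.8603) = (-1.999)×(-0.3266) = 0.6529 kmol/m³.
C_A = C_{A0}e^(−k₁τ) = 0.8112 kmol/m³, so C_C = C_{A0}−C_A−C_B = 0.05587 kmol/m³; C_B/C_C = 11.7.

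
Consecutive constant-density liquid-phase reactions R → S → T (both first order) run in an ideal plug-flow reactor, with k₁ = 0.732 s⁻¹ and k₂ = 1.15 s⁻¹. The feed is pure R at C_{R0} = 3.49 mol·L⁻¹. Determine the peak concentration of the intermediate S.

1.01 mol·L⁻¹

For a first-order series the maximum intermediate yield is C_{S,max}/C_{R0} = (k₁/k₂)^[k₂/(k₂−k₁)].
= (0.732/1.15)^(1.15/(1.15−0.732)) = (0.6365)^(2.751) = 0.2886.
C_{S,max} = 0.2886×3.49 = 1.01 mol·L⁻¹.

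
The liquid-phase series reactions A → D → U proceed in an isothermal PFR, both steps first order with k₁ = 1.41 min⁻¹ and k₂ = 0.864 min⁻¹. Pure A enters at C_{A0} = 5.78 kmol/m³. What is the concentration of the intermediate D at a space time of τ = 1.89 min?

For first-order series with pure A initially, C_D(τ) = k₁C_{A0}/(k₂−k₁)·(e^(−k₁τ) − e^(−k₂τ)).
e^(−k₁τ) = e^(−1.41×1.89) = e^(−2.665) = 0.06961; e^(−k₂τ) = e^(−1.633) = 0.1954.
C_D = 1.41×5.78/(0.864−1.41) × (0.06961−0.1954) = (-14.93)×(-0.1257) = 1.877 kmol/m³.

1.88 kmol/m³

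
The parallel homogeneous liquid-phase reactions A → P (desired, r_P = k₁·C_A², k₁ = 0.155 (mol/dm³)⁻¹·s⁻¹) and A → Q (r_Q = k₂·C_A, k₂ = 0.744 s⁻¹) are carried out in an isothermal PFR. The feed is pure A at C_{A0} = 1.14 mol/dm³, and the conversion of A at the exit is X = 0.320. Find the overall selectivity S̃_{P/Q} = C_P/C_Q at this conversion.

C_A = C_{A0}(1−X) = 0.7752 mol/dm³.
Along a PFR/batch, dC_Q/dC_A = −r_Q/(r_P+r_Q) = −k₂/(k₂+k₁·C_A).
Integrating from C_{A0} to C_A: C_Q = (0.744/0.155)·ln[(0.744+0.155·1.14)/(0.744+0.155·0.775)] = 4.800·ln(0.9207/0.8642) = 0.3042 mol/dm³.
Then C_P = (C_{A0}−C_A) − C_Q = 0.3648 − 0.3042 = 0.06057 mol/dm³.
S̃_{P/Q} = C_P/C_Q = 0.06057/0.3042 = 0.199.

0.199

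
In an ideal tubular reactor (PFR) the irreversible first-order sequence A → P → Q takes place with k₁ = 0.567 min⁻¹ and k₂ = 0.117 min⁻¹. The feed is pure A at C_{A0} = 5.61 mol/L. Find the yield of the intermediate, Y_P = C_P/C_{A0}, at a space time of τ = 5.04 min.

For first-order series with pure A initially, C_P(τ) = k₁C_{A0}/(k₂−k₁)·(e^(−k₁τ) − e^(−k₂τ)).
e^(−k₁τ) = e^(−0.567×5.04) = e^(−2.858) = 0.05740; e^(−k₂τ) = e^(−0.5897) = 0.5545.
C_P = 0.567×5.61/(0.117−0.567) × (0.05740−0.5545) = (-7.069)×(-0.4971) = 3.514 mol/L.
Y_P = C_P/C_{A0} = 3.514/5.61 = 0.626.

0.626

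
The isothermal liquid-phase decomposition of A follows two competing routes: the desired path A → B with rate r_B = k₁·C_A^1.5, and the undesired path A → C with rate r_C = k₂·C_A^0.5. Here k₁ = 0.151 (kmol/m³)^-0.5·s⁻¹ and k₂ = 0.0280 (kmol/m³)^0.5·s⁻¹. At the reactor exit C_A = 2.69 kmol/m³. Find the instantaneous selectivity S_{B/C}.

14.5

S_{B/C} = r_B/r_C = (k₁·C_A^1.5)/(k₂·C_A^0.5) = (k₁/k₂)·C_A.
= (0.151×2.690^1.5) / (0.0280×2.690^0.5) = 0.6662/0.04592 = 14.5.
Since the desired path is higher order in A, keeping C_A high (PFR or concentrated feed) favours B.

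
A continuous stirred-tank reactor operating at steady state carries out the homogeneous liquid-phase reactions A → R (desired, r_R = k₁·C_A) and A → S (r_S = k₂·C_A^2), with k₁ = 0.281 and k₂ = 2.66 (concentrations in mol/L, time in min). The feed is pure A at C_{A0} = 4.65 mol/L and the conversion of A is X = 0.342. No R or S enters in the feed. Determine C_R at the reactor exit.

Exit C_A = C_{A0}(1−X) = 4.65×0.658 = 3.060 mol/L.
Rates in a CSTR are evaluated at the outlet concentration: r_R = 0.281×3.060 = 0.8598, r_S = 2.66×3.060^2 = 24.90.
Fraction of consumed A going to R: r_R/(r_R+r_S) = 0.03337.
C_R = 0.03337·C_{A0}·X = 0.03337×4.65×0.342 = 0.0531 mol/L.

0.0531 mol/L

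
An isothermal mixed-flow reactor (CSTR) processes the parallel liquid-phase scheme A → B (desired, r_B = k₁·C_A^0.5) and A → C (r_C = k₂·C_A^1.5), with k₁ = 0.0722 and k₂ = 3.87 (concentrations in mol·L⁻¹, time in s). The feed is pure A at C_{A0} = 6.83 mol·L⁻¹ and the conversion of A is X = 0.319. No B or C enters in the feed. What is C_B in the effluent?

Exit C_A = C_{A0}(1−X) = 6.83×0.681 = 4.651 mol·L⁻¹.
A CSTR operates uniformly at the exit composition, giving r_B = 0.1557 and r_C = 38.82 (each k·C_A^n at C_A = 4.651).
Fraction of consumed A going to B: r_B/(r_B+r_C) = 0.003995.
C_B = 0.003995·C_{A0}·X = 0.003995×6.83×0.319 = 0.00870 mol·L⁻¹.

0.00870 mol·L⁻¹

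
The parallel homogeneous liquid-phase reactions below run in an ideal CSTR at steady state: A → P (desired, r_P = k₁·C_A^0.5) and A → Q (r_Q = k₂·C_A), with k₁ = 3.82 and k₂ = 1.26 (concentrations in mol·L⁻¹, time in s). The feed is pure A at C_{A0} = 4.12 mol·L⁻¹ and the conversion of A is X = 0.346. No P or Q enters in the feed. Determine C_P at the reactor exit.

0.925 mol·L⁻¹

Exit C_A = C_{A0}(1−X) = 4.12×0.654 = 2.694 mol·L⁻¹.
In a CSTR the entire volume is at exit conditions, so r_P = 3.82×2.694^0.5 = 6.270 and r_Q = 1.26×2.694 = 3.395.
Fraction of consumed A going to P: r_P/(r_P+r_Q) = 0.6487.
C_P = 0.6487·C_{A0}·X = 0.6487×4.12×0.346 = 0.925 mol·L⁻¹.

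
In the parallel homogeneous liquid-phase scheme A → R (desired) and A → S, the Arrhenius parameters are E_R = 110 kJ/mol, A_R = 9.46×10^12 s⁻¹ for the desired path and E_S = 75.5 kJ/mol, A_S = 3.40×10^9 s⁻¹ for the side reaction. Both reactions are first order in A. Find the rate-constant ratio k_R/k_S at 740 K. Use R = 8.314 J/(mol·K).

10.2

Since both paths have the same order in A, the concentration cancels and S_{R/S} = k_R/k_S = (A_R/A_S)·exp[(E_S−E_R)/(RT)].
(E_S−E_R)/(RT) = (75.5−110)×10³/(8.314×740) = -34500/6152 = -5.608.
k_R/k_S = (9.46×10^12/3.40×10^9)·exp(-5.608) = 2782 × 0.003670 = 10.2.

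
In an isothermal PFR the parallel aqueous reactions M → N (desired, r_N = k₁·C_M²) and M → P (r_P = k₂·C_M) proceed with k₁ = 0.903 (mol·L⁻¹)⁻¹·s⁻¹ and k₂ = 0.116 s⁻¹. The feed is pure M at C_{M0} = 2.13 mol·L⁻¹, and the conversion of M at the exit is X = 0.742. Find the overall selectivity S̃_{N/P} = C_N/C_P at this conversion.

C_M = C_{M0}(1−X) = 0.5495 mol·L⁻¹.
Along a PFR/batch, dC_P/dC_M = −r_P/(r_N+r_P) = −k₂/(k₂+k₁·C_M).
Integrating from C_{M0} to C_M: C_P = (0.116/0.903)·ln[(0.116+0.903·2.13)/(0.116+0.903·0.550)] = 0.1285·ln(2.039/0.6122) = 0.1546 mol·L⁻¹.
Then C_N = (C_{M0}−C_M) − C_P = 1.580 − 0.1546 = 1.426 mol·L⁻¹.
S̃_{N/P} = C_N/C_P = 1.426/0.1546 = 9.22.

9.22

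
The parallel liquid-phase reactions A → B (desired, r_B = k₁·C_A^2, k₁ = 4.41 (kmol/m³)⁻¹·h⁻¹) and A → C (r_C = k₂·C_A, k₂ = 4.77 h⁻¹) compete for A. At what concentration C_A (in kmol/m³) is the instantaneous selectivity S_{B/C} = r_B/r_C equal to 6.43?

6.95 kmol/m³

S_{B/C} = (k₁/k₂)·C_A ⇒ C_A = S·k₂/k₁.
= 6.43×4.77/4.41 = 6.95 kmol/m³.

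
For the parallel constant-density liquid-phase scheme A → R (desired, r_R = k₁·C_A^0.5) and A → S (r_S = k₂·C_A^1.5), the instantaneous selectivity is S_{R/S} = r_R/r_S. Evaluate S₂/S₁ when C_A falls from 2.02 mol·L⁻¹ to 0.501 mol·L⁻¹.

S_{R/S} = (k₁/k₂)·C_A⁻¹, so S₂/S₁ = (C_{A,2}/C_{A,1})⁻¹.
= 2.02/0.501 = 4.03.

4.03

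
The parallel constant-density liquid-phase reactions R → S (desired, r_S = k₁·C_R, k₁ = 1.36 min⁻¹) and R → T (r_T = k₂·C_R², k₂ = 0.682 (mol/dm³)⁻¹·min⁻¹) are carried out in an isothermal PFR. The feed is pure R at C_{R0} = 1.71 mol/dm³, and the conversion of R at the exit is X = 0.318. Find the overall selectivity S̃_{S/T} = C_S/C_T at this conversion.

C_R = C_{R0}(1−X) = 1.166 mol/dm³.
Along a PFR/batch, dC_S/dC_R = −r_S/(r_S+r_T) = −k₁/(k₁+k₂·C_R).
Integrating from C_{R0} to C_R: C_S = (1.36/0.682)·ln[(1.36+0.682·1.71)/(1.36+0.682·1.17)] = 1.994·ln(2.526/2.155) = 0.3166 mol/dm³.
C_T = (C_{R0}−C_R)−C_S = 0.2272 mol/dm³; S̃_{S/T} = 0.3166/0.2272 = 1.39.

1.39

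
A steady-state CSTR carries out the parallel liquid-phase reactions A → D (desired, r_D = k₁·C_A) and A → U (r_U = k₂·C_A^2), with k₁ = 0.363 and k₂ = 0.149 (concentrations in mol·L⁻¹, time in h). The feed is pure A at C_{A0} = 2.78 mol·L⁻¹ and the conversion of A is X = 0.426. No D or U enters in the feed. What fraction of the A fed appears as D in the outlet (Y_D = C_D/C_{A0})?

0.257

Exit C_A = C_{A0}(1−X) = 2.78×0.574 = 1.596 mol·L⁻¹.
A CSTR operates uniformly at the exit composition, giving r_D = 0.5792 and r_U = 0.3794 (each k·C_A^n at C_A = 1.596).
Fraction of consumed A going to D: r_D/(r_D+r_U) = 0.6042.
C_D = 0.6042·C_{A0}·X = 0.6042×2.78×0.426 = 0.716 mol·L⁻¹; Y_D = C_D/C_{A0} = 0.257.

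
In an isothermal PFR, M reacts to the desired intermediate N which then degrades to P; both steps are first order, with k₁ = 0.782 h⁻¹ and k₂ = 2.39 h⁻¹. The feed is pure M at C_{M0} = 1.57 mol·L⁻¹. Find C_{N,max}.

Evaluating C_N at τ_opt = ln(k₂/k₁)/(k₂−k₁) gives C_{N,max}/C_{M0} = (k₁/k₂)^[k₂/(k₂−k₁)].
= (0.782/2.39)^(2.39/(2.39−0.782)) = (0.3272)^(1.486) = 0.1900.
C_{N,max} = 0.1900×1.57 = 0.298 mol·L⁻¹.

0.298 mol·L⁻¹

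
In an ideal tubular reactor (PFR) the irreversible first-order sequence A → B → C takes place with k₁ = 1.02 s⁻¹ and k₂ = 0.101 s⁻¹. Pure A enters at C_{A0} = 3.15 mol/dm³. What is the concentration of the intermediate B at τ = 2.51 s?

2.44 mol/dm³

The intermediate concentration in a first-order A→B→C sequence is C_B = k₁C_{A0}(e^(−k₁τ) − e^(−k₂τ))/(k₂−k₁).
e^(−k₁τ) = e^(−1.02×2.51) = e^(−2.560) = 0.07729; e^(−k₂τ) = e^(−0.2535) = 0.7761.
C_B = 1.02×3.15/(0.101−1.02) × (0.07729−0.7761) = (-3.496)×(-0.6988) = 2.443 mol/dm³.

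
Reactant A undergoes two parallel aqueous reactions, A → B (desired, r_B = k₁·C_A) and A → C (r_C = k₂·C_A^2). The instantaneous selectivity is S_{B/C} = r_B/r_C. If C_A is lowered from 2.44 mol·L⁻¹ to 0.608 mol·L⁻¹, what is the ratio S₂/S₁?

4.01

S_{B/C} = (k₁/k₂)·C_A⁻¹, so S₂/S₁ = (C_{A,2}/C_{A,1})⁻¹.
= 2.44/0.608 = 4.01.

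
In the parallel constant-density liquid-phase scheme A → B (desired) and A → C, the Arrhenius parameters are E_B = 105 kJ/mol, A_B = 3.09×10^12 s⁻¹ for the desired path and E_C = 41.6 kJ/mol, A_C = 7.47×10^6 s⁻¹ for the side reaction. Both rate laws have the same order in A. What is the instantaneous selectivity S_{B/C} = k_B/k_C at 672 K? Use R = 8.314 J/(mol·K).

With equal orders, S_{B/C} = k_B/k_C = (A_B/A_C)·exp[(E_C−E_B)/(RT)].
(E_C−E_B)/(RT) = (41.6−105)×10³/(8.314×672) = -63400/5587 = -11.35.
k_B/k_C = (3.09×10^12/7.47×10^6)·exp(-11.35) = 4.137×10^5 × 1.180×10^-5 = 4.88.
Since E_B > E_C, raising the temperature improves selectivity toward B.

4.88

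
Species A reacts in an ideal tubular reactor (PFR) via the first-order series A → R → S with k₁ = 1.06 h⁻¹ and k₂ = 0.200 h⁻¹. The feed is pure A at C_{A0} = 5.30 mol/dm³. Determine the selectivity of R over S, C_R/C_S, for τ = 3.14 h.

Solving the coupled first-order balances gives C_R(τ) = [k₁/(k₂−k₁)]·C_{A0}·(e^(−k₁τ) − e^(−k₂τ)).
e^(−k₁τ) = e^(−1.06×3.14) = e^(−3.328) = 0.03585; e^(−k₂τ) = e^(−0.6280) = 0.5337.
C_R = 1.06×5.30/(0.200−1.06) × (0.03585−0.5337) = (-6.533)×(-0.4978) = 3.252 mol/dm³.
C_A = C_{A0}e^(−k₁τ) = 0.1900 mol/dm³, so C_S = C_{A0}−C_A−C_R = 1.858 mol/dm³; C_R/C_S = 1.75.

1.75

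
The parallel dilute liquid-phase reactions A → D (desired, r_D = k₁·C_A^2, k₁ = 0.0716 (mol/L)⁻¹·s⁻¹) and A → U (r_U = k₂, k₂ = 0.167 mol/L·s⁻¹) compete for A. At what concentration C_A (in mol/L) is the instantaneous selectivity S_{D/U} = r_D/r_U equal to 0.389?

S_{D/U} = (k₁/k₂)·C_A^2 ⇒ C_A = (S·k₂/k₁)^(0.5).
= (0.389×0.167/0.0716)^(0.5) = (0.9073)^(0.5) = 0.953 mol/L.

0.953 mol/L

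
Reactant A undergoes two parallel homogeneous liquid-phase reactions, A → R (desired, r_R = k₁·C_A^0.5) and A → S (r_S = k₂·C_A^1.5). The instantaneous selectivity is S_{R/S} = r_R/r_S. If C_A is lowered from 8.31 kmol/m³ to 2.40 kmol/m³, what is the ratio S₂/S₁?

S_{R/S} = (k₁/k₂)·C_A⁻¹, so S₂/S₁ = (C_{A,2}/C_{A,1})⁻¹.
= 8.31/2.40 = 3.46.

3.46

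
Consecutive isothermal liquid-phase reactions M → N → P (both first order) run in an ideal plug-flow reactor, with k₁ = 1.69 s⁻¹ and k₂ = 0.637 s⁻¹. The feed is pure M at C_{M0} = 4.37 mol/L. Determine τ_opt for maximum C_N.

0.927 s

Setting dC_N/dτ = 0 gives τ_opt = ln(k₂/k₁)/(k₂−k₁).
= ln(0.637/1.69)/(0.637−1.69) = ln(0.3769)/-1.053 = -0.9757/-1.053 = 0.927 s.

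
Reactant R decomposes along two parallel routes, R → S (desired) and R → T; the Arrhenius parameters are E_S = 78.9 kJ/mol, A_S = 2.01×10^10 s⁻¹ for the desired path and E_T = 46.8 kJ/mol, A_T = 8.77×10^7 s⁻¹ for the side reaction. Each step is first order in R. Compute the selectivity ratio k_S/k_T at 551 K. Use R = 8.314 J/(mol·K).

With equal orders, S_{S/T} = k_S/k_T = (A_S/A_T)·exp[(E_T−E_S)/(RT)].
(E_T−E_S)/(RT) = (46.8−78.9)×10³/(8.314×551) = -32100/4581 = -7.007.
k_S/k_T = (2.01×10^10/8.77×10^7)·exp(-7.007) = 229.2 × 9.054×10^-4 = 0.207.

0.207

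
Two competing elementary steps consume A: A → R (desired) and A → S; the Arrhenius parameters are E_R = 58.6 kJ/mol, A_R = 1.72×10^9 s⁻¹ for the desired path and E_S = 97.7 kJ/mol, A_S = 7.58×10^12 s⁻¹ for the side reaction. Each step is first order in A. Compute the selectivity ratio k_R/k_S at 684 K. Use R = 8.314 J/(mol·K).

With equal orders, S_{R/S} = k_R/k_S = (A_R/A_S)·exp[(E_S−E_R)/(RT)].
(E_S−E_R)/(RT) = (97.7−58.6)×10³/(8.314×684) = 39100/5687 = 6.876.
k_R/k_S = (1.72×10^9/7.58×10^12)·exp(6.876) = 2.269×10^-4 × 968.4 = 0.220.
Since E_R < E_S, lowering the temperature improves selectivity toward R.

0.220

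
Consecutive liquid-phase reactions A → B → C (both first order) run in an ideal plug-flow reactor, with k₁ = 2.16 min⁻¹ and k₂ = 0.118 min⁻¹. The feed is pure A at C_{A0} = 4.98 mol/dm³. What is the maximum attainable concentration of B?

4.21 mol/dm³

For a first-order series the maximum intermediate yield is C_{B,max}/C_{A0} = (k₁/k₂)^[k₂/(k₂−k₁)].
= (2.16/0.118)^(0.118/(0.118−2.16)) = (18.31)^(-0.05779) = 0.8454.
C_{B,max} = 0.8454×4.98 = 4.21 mol/dm³.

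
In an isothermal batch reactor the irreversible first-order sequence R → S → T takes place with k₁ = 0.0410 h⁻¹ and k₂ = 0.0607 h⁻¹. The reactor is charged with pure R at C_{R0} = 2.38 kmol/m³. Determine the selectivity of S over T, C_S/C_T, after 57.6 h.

For first-order series with pure R initially, C_S(t) = k₁C_{R0}/(k₂−k₁)·(e^(−k₁t) − e^(−k₂t)).
e^(−k₁t) = e^(−0.0410×57.6) = e^(−2.362) = 0.09427; e^(−k₂t) = e^(−3.496) = 0.03031.
C_S = 0.0410×2.38/(0.0607−0.0410) × (0.09427−0.03031) = 4.953×0.06396 = 0.3168 kmol/m³.
C_R = C_{R0}e^(−k₁t) = 0.2244 kmol/m³, so C_T = C_{R0}−C_R−C_S = 1.839 kmol/m³; C_S/C_T = 0.172.

0.172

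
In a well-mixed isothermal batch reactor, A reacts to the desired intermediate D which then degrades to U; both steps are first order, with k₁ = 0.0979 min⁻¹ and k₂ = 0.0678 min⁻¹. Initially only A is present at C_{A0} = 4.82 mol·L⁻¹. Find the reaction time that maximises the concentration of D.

12.2 min

For first-order series the maximum of C_D occurs at t_opt = ln(k₂/k₁)/(k₂−k₁).
= ln(0.0678/0.0979)/(0.0678−0.0979) = ln(0.6925)/-0.03010 = -0.3674/-0.03010 = 12.2 min.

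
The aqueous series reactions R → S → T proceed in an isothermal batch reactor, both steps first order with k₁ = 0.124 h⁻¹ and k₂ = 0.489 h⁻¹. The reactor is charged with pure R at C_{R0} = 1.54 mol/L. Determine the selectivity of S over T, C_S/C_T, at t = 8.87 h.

Solving the coupled first-order balances gives C_S(t) = [k₁/(k₂−k₁)]·C_{R0}·(e^(−k₁t) − e^(−k₂t)).
e^(−k₁t) = e^(−0.124×8.87) = e^(−1.100) = 0.3329; e^(−k₂t) = e^(−4.337) = 0.01307.
C_S = 0.124×1.54/(0.489−0.124) × (0.3329−0.01307) = 0.5232×0.3198 = 0.1673 mol/L.
C_R = C_{R0}e^(−k₁t) = 0.5127 mol/L, so C_T = C_{R0}−C_R−C_S = 0.8600 mol/L; C_S/C_T = 0.195.

0.195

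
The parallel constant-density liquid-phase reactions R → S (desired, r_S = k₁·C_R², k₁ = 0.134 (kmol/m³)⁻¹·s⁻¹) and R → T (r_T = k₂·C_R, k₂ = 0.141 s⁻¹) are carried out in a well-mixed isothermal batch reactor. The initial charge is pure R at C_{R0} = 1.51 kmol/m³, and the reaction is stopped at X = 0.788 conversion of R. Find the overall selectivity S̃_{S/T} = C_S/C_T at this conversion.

C_R = C_{R0}(1−X) = 0.3201 kmol/m³.
Along a PFR/batch, dC_T/dC_R = −r_T/(r_S+r_T) = −k₂/(k₂+k₁·C_R).
Integrating from C_{R0} to C_R: C_T = (0.141/0.134)·ln[(0.141+0.134·1.51)/(0.141+0.134·0.320)] = 1.052·ln(0.3433/0.1839) = 0.6570 kmol/m³.
Then C_S = (C_{R0}−C_R) − C_T = 1.190 − 0.6570 = 0.5329 kmol/m³.
S̃_{S/T} = C_S/C_T = 0.5329/0.6570 = 0.811.

0.811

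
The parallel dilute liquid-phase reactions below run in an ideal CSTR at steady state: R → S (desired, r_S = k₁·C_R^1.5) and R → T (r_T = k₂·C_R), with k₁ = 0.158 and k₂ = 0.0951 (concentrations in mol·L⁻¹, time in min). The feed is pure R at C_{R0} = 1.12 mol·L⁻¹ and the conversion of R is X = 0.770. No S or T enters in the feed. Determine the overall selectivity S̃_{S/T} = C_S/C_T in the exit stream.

Exit C_R = C_{R0}(1−X) = 1.12×0.230 = 0.2576 mol·L⁻¹.
Rates in a CSTR are evaluated at the outlet concentration: r_S = 0.158×0.2576^1.5 = 0.02066, r_T = 0.0951×0.2576 = 0.02450.
Overall selectivity = C_S/C_T = r_Sτ/(r_Tτ) = r_S/r_T = 0.843.

0.843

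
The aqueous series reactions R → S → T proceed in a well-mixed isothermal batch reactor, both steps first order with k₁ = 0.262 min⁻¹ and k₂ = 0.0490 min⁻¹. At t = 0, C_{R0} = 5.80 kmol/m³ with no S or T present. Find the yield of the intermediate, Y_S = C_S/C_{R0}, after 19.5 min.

0.466

For first-order series with pure R initially, C_S(t) = k₁C_{R0}/(k₂−k₁)·(e^(−k₁t) − e^(−k₂t)).
e^(−k₁t) = e^(−0.262×19.5) = e^(−5.109) = 0.006042; e^(−k₂t) = e^(−0.9555) = 0.3846.
C_S = 0.262×5.80/(0.0490−0.262) × (0.006042−0.3846) = (-7.134)×(-0.3786) = 2.701 kmol/m³.
Y_S = C_S/C_{R0} = 2.701/5.80 = 0.466.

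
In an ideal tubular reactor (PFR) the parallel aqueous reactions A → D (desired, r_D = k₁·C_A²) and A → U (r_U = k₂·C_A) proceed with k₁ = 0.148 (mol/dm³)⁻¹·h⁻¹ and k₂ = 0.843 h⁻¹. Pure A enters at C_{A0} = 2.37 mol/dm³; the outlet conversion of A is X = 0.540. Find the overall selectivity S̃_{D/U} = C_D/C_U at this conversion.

C_A = C_{A0}(1−X) = 1.090 mol/dm³.
Along a PFR/batch, dC_U/dC_A = −r_U/(r_D+r_U) = −k₂/(k₂+k₁·C_A).
Integrating from C_{A0} to C_A: C_U = (0.843/0.148)·ln[(0.843+0.148·2.37)/(0.843+0.148·1.09)] = 5.696·ln(1.194/1.004) = 0.9841 mol/dm³.
Then C_D = (C_{A0}−C_A) − C_U = 1.280 − 0.9841 = 0.2957 mol/dm³.
S̃_{D/U} = C_D/C_U = 0.2957/0.9841 = 0.301.

0.301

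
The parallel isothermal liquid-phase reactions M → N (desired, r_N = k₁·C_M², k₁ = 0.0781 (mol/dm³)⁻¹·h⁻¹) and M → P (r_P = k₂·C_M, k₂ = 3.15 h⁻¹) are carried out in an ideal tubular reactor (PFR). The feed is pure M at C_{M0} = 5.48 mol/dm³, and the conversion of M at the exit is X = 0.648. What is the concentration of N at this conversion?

0.297 mol/dm³

C_M = C_{M0}(1−X) = 1.929 mol/dm³.
Along a PFR/batch, dC_P/dC_M = −r_P/(r_N+r_P) = −k₂/(k₂+k₁·C_M).
Integrating from C_{M0} to C_M: C_P = (3.15/0.0781)·ln[(3.15+0.0781·5.48)/(3.15+0.0781·1.93)] = 40.33·ln(3.578/3.301) = 3.254 mol/dm³.
Then C_N = (C_{M0}−C_M) − C_P = 3.551 − 3.254 = 0.2970 mol/dm³.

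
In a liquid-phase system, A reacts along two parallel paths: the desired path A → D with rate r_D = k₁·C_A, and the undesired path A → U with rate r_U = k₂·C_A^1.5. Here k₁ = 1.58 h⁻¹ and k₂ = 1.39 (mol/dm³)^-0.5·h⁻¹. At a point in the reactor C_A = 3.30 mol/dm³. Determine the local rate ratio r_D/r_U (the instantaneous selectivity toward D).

S_{D/U} = r_D/r_U = (k₁·C_A)/(k₂·C_A^1.5) = (k₁/k₂)·C_A^-0.5.
= (1.58×3.300) / (1.39×3.300^1.5) = 5.214/8.333 = 0.626.

0.626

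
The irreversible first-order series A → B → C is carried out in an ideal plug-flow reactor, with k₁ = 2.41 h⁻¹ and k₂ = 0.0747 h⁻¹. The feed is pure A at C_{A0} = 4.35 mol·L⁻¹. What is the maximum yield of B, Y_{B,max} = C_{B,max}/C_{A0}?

0.895

Evaluating C_B at τ_opt = ln(k₂/k₁)/(k₂−k₁) gives C_{B,max}/C_{A0} = (k₁/k₂)^[k₂/(k₂−k₁)].
= (2.41/0.0747)^(0.0747/(0.0747−2.41)) = (32.26)^(-0.03199) = 0.8948.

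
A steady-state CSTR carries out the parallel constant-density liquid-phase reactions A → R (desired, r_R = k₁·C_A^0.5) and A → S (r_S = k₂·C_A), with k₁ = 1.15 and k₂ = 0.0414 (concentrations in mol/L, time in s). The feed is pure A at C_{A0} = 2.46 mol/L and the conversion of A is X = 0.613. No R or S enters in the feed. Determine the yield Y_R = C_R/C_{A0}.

Exit C_A = C_{A0}(1−X) = 2.46×0.387 = 0.9520 mol/L.
In a CSTR the entire volume is at exit conditions, so r_R = 1.15×0.9520^0.5 = 1.122 and r_S = 0.0414×0.9520 = 0.03941.
Fraction of consumed A going to R: r_R/(r_R+r_S) = 0.9661.
C_R = 0.9661·C_{A0}·X = 0.9661×2.46×0.613 = 1.46 mol/L; Y_R = C_R/C_{A0} = 0.592.

0.592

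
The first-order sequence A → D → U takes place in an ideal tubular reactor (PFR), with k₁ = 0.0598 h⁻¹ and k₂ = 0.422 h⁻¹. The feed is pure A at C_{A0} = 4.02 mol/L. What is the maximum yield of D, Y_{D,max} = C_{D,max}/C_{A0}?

At the optimum, C_{D,max}/C_{A0} = (k₁/k₂)^[k₂/(k₂−k₁)].
= (0.0598/0.422)^(0.422/(0.422−0.0598)) = (0.1417)^(1.165) = 0.1026.

0.103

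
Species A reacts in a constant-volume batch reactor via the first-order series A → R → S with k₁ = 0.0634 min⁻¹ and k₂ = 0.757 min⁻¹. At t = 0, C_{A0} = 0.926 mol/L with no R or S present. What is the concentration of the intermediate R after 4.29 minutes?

0.0612 mol/L

Solving the coupled first-order balances gives C_R(t) = [k₁/(k₂−k₁)]·C_{A0}·(e^(−k₁t) − e^(−k₂t)).
e^(−k₁t) = e^(−0.0634×4.29) = e^(−0.2720) = 0.7619; e^(−k₂t) = e^(−3.248) = 0.03887.
C_R = 0.0634×0.926/(0.757−0.0634) × (0.7619−0.03887) = 0.08464×0.7230 = 0.06120 mol/L.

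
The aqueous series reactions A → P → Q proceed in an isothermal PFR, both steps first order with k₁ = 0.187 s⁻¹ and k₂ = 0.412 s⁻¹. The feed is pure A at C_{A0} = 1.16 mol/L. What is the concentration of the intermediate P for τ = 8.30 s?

For first-order series with pure A initially, C_P(τ) = k₁C_{A0}/(k₂−k₁)·(e^(−k₁τ) − e^(−k₂τ)).
e^(−k₁τ) = e^(−0.187×8.30) = e^(−1.552) = 0.2118; e^(−k₂τ) = e^(−3.420) = 0.03273.
C_P = 0.187×1.16/(0.412−0.187) × (0.2118−0.03273) = 0.9641×0.1791 = 0.1726 mol/L.

0.173 mol/L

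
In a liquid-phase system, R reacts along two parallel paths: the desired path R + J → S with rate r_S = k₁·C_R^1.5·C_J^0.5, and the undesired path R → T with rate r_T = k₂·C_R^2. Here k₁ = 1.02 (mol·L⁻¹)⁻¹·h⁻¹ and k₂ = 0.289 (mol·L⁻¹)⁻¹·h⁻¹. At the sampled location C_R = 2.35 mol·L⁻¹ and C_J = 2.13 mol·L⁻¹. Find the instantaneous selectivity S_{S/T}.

S_{S/T} = r_S/r_T = (k₁·C_R^1.5·C_J^0.5)/(k₂·C_R^2) = (k₁/k₂)·C_R^-0.5·C_J^0.5.
= (1.02×2.350^1.5×2.130^0.5) / (0.289×2.350^2) = 5.363/1.596 = 3.36.
The undesired path is higher order in R, so low C_R (CSTR or dilute feed) favours S.

3.36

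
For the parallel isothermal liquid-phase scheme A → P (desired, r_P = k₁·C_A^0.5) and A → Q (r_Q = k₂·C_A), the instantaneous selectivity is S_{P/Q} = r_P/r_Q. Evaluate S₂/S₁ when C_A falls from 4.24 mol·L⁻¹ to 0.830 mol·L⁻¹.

2.26

S_{P/Q} = (k₁/k₂)·C_A^-0.5, so S₂/S₁ = (C_{A,2}/C_{A,1})^-0.5.
= (0.830/4.24)^(-0.5) = (0.1958)^(-0.5) = 2.26.
Selectivity toward P rises as C_A falls — low-concentration operation is favoured.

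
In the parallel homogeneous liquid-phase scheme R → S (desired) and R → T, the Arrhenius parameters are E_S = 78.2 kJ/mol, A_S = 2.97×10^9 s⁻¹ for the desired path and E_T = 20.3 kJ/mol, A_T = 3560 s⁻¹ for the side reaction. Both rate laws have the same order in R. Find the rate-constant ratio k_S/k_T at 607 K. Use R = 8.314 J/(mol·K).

With equal orders, S_{S/T} = k_S/k_T = (A_S/A_T)·exp[(E_T−E_S)/(RT)].
(E_T−E_S)/(RT) = (20.3−78.2)×10³/(8.314×607) = -57900/5047 = -11.47.
k_S/k_T = (2.97×10^9/3560)·exp(-11.47) = 8.343×10^5 × 1.041×10^-5 = 8.68.

8.68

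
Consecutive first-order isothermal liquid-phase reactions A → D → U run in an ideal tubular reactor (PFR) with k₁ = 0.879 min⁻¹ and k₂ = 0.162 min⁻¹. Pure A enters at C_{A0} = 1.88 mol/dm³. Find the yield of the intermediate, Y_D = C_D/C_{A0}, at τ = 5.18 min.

The intermediate concentration in a first-order A→B→C sequence is C_D = k₁C_{A0}(e^(−k₁τ) − e^(−k₂τ))/(k₂−k₁).
e^(−k₁τ) = e^(−0.879×5.18) = e^(−4.553) = 0.01053; e^(−k₂τ) = e^(−0.8392) = 0.4321.
C_D = 0.879×1.88/(0.162−0.879) × (0.01053−0.4321) = (-2.305)×(-0.4215) = 0.9716 mol/dm³.
Y_D = C_D/C_{A0} = 0.9716/1.88 = 0.517.

0.517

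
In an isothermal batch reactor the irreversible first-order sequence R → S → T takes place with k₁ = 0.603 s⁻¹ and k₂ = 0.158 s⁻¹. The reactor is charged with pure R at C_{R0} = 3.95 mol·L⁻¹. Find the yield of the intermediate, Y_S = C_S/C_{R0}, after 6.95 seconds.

The intermediate concentration in a first-order A→B→C sequence is C_S = k₁C_{R0}(e^(−k₁t) − e^(−k₂t))/(k₂−k₁).
e^(−k₁t) = e^(−0.603×6.95) = e^(−4.191) = 0.01513; e^(−k₂t) = e^(−1.098) = 0.3335.
C_S = 0.603×3.95/(0.158−0.603) × (0.01513−0.3335) = (-5.352)×(-0.3184) = 1.704 mol·L⁻¹.
Y_S = C_S/C_{R0} = 1.704/3.95 = 0.431.

0.431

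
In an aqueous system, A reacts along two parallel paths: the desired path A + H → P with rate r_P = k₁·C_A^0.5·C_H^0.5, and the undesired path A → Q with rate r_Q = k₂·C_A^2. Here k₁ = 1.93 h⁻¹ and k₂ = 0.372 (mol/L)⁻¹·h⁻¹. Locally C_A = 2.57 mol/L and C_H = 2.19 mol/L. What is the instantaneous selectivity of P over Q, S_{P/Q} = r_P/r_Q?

S_{P/Q} = r_P/r_Q = (k₁·C_A^0.5·C_H^0.5)/(k₂·C_A^2) = (k₁/k₂)·C_A^-1.5·C_H^0.5.
= (1.93×2.570^0.5×2.190^0.5) / (0.372×2.570^2) = 4.579/2.457 = 1.86.

1.86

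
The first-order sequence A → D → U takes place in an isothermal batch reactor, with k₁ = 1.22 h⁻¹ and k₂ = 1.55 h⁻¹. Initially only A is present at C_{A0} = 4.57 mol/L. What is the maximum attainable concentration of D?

1.48 mol/L

Evaluating C_D at t_opt = ln(k₂/k₁)/(k₂−k₁) gives C_{D,max}/C_{A0} = (k₁/k₂)^[k₂/(k₂−k₁)].
= (1.22/1.55)^(1.55/(1.55−1.22)) = (0.7871)^(4.697) = 0.3248.
C_{D,max} = 0.3248×4.57 = 1.48 mol/L.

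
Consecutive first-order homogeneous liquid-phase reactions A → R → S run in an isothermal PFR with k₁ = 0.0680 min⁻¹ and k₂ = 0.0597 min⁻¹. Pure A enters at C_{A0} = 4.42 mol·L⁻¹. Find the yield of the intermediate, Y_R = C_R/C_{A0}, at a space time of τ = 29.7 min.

0.304

For first-order series with pure A initially, C_R(τ) = k₁C_{A0}/(k₂−k₁)·(e^(−k₁τ) − e^(−k₂τ)).
e^(−k₁τ) = e^(−0.0680×29.7) = e^(−2.020) = 0.1327; e^(−k₂τ) = e^(−1.773) = 0.1698.
C_R = 0.0680×4.42/(0.0597−0.0680) × (0.1327−0.1698) = (-36.21)×(-0.03710) = 1.343 mol·L⁻¹.
Y_R = C_R/C_{A0} = 1.343/4.42 = 0.304.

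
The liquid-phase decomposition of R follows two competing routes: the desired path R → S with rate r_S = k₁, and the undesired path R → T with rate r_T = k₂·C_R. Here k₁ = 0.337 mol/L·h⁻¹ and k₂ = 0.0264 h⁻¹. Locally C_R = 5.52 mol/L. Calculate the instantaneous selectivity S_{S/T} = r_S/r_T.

S_{S/T} = r_S/r_T = (k₁)/(k₂·C_R) = (k₁/k₂)·C_R⁻¹.
= (0.337) / (0.0264×5.520) = 0.3370/0.1457 = 2.31.

2.31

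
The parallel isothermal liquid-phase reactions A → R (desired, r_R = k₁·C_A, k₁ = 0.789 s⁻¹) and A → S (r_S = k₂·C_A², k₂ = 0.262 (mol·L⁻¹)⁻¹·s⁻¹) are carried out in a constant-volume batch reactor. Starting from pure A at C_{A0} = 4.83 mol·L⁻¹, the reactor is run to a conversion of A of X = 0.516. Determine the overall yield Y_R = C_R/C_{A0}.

0.238

C_A = C_{A0}(1−X) = 2.338 mol·L⁻¹.
Along a PFR/batch, dC_R/dC_A = −r_R/(r_R+r_S) = −k₁/(k₁+k₂·C_A).
Integrating from C_{A0} to C_A: C_R = (0.789/0.262)·ln[(0.789+0.262·4.83)/(0.789+0.262·2.34)] = 3.011·ln(2.054/1.401) = 1.152 mol·L⁻¹.
Y_R = C_R/C_{A0} = 1.152/4.83 = 0.238.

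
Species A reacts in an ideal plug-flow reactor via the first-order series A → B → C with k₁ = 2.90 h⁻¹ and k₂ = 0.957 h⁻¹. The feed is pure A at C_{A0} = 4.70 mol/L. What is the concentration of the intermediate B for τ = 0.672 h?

For first-order series with pure A initially, C_B(τ) = k₁C_{A0}/(k₂−k₁)·(e^(−k₁τ) − e^(−k₂τ)).
e^(−k₁τ) = e^(−2.90×0.672) = e^(−1.949) = 0.1424; e^(−k₂τ) = e^(−0.6431) = 0.5257.
C_B = 2.90×4.70/(0.957−2.90) × (0.1424−0.5257) = (-7.015)×(-0.3832) = 2.688 mol/L.

2.69 mol/L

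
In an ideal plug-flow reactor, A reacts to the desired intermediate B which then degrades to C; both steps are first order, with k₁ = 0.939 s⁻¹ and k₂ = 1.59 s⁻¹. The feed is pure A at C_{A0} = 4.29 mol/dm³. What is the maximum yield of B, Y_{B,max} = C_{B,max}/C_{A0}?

At the optimum, C_{B,max}/C_{A0} = (k₁/k₂)^[k₂/(k₂−k₁)].
= (0.939/1.59)^(1.59/(1.59−0.939)) = (0.5906)^(2.442) = 0.2763.

0.276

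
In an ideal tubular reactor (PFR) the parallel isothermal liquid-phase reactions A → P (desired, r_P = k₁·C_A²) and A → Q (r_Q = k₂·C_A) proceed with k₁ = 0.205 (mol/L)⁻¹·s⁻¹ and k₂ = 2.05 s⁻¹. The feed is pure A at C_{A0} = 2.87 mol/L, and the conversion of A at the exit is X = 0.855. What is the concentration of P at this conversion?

0.338 mol/L

C_A = C_{A0}(1−X) = 0.4162 mol/L.
Along a PFR/batch, dC_Q/dC_A = −r_Q/(r_P+r_Q) = −k₂/(k₂+k₁·C_A).
Integrating from C_{A0} to C_A: C_Q = (2.05/0.205)·ln[(2.05+0.205·2.87)/(2.05+0.205·0.416)] = 10.00·ln(2.638/2.135) = 2.115 mol/L.
Then C_P = (C_{A0}−C_A) − C_Q = 2.454 − 2.115 = 0.3384 mol/L.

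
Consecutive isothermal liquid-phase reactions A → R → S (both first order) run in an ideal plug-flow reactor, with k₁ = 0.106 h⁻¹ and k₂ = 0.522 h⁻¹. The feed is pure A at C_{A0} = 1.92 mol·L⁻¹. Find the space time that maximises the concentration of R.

For first-order series the maximum of C_R occurs at τ_opt = ln(k₂/k₁)/(k₂−k₁).
= ln(0.522/0.106)/(0.522−0.106) = ln(4.925)/0.4160 = 1.594/0.4160 = 3.83 h.

3.83 h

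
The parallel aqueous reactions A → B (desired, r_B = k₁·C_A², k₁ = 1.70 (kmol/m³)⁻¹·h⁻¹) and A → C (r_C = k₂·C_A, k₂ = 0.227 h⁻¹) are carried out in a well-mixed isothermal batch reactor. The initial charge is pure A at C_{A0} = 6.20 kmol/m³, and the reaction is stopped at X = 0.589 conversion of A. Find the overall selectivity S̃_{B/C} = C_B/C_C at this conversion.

C_A = C_{A0}(1−X) = 2.548 kmol/m³.
Along a PFR/batch, dC_C/dC_A = −r_C/(r_B+r_C) = −k₂/(k₂+k₁·C_A).
Integrating from C_{A0} to C_A: C_C = (0.227/1.70)·ln[(0.227+1.70·6.20)/(0.227+1.70·2.55)] = 0.1335·ln(10.77/4.559) = 0.1148 kmol/m³.
Then C_B = (C_{A0}−C_A) − C_C = 3.652 − 0.1148 = 3.537 kmol/m³.
S̃_{B/C} = C_B/C_C = 3.537/0.1148 = 30.8.

30.8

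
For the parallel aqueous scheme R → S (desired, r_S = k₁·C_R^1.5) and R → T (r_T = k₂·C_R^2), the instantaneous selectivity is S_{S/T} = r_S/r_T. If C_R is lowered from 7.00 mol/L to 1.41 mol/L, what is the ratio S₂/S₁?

S_{S/T} = (k₁/k₂)·C_R^-0.5, so S₂/S₁ = (C_{R,2}/C_{R,1})^-0.5.
= (1.41/7.00)^(-0.5) = (0.2014)^(-0.5) = 2.23.

2.23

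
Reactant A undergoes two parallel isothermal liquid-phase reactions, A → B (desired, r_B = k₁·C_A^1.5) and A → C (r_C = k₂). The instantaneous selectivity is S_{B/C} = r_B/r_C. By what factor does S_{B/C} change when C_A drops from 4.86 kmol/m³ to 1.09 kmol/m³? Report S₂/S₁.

S_{B/C} = (k₁/k₂)·C_A^1.5, so S₂/S₁ = (C_{A,2}/C_{A,1})^1.5.
= (1.09/4.86)^1.5 = (0.2243)^1.5 = 0.106.

0.106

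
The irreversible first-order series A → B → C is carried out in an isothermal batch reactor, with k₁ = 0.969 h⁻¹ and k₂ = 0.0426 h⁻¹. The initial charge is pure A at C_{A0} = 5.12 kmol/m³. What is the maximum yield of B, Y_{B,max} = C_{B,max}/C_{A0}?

0.866

For a first-order series the maximum intermediate yield is C_{B,max}/C_{A0} = (k₁/k₂)^[k₂/(k₂−k₁)].
= (0.969/0.0426)^(0.0426/(0.0426−0.969)) = (22.75)^(-0.04598) = 0.8662.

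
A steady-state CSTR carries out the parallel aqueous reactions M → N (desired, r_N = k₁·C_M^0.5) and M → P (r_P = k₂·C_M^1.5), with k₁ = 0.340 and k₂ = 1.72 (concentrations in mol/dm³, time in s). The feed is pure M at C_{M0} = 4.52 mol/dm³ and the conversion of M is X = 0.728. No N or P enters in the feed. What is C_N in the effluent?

Exit C_M = C_{M0}(1−X) = 4.52×0.272 = 1.229 mol/dm³.
Rates in a CSTR are evaluated at the outlet concentration: r_N = 0.340×1.229^0.5 = 0.3770, r_P = 1.72×1.229^1.5 = 2.345.
Fraction of consumed M going to N: r_N/(r_N+r_P) = 0.1385.
C_N = 0.1385·C_{M0}·X = 0.1385×4.52×0.728 = 0.456 mol/dm³.

0.456 mol/dm³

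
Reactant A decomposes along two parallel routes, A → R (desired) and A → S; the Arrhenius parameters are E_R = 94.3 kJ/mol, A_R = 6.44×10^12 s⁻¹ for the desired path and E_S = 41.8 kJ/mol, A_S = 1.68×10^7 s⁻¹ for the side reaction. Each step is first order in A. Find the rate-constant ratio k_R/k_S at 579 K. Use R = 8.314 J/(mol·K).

7.03

With equal orders, S_{R/S} = k_R/k_S = (A_R/A_S)·exp[(E_S−E_R)/(RT)].
(E_S−E_R)/(RT) = (41.8−94.3)×10³/(8.314×579) = -52500/4814 = -10.91.
k_R/k_S = (6.44×10^12/1.68×10^7)·exp(-10.91) = 3.833×10^5 × 1.835×10^-5 = 7.03.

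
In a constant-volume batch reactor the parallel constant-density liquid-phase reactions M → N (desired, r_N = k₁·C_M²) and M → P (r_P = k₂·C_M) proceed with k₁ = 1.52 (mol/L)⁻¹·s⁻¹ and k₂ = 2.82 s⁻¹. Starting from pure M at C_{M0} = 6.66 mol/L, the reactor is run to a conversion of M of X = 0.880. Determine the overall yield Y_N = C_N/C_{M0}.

C_M = C_{M0}(1−X) = 0.7992 mol/L.
Along a PFR/batch, dC_P/dC_M = −r_P/(r_N+r_P) = −k₂/(k₂+k₁·C_M).
Integrating from C_{M0} to C_M: C_P = (2.82/1.52)·ln[(2.82+1.52·6.66)/(2.82+1.52·0.799)] = 1.855·ln(12.94/4.035) = 2.163 mol/L.
Then C_N = (C_{M0}−C_M) − C_P = 5.861 − 2.163 = 3.698 mol/L.
Y_N = C_N/C_{M0} = 3.698/6.66 = 0.555.

0.555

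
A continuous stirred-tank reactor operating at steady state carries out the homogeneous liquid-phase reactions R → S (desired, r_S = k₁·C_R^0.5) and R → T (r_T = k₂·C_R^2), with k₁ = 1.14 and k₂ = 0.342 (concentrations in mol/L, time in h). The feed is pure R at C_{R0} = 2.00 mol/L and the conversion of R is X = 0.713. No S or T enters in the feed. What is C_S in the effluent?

1.26 mol/L

Exit C_R = C_{R0}(1−X) = 2.00×0.287 = 0.5740 mol/L.
A CSTR operates uniformly at the exit composition, giving r_S = 0.8637 and r_T = 0.1127 (each k·C_R^n at C_R = 0.5740).
Fraction of consumed R going to S: r_S/(r_S+r_T) = 0.8846.
C_S = 0.8846·C_{R0}·X = 0.8846×2.00×0.713 = 1.26 mol/L.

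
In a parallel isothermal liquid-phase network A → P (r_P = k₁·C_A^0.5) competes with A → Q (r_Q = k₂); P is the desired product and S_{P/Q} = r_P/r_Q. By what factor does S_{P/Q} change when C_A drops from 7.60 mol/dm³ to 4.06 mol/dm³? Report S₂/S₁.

0.731

S_{P/Q} = (k₁/k₂)·C_A^0.5, so S₂/S₁ = (C_{A,2}/C_{A,1})^0.5.
= (4.06/7.60)^0.5 = (0.5342)^0.5 = 0.731.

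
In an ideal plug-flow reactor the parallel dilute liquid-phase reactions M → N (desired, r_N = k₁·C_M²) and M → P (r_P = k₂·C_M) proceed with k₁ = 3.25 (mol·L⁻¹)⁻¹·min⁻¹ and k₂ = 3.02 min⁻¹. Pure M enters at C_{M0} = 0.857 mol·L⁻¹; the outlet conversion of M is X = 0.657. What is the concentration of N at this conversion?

C_M = C_{M0}(1−X) = 0.2940 mol·L⁻¹.
Along a PFR/batch, dC_P/dC_M = −r_P/(r_N+r_P) = −k₂/(k₂+k₁·C_M).
Integrating from C_{M0} to C_M: C_P = (3.02/3.25)·ln[(3.02+3.25·0.857)/(3.02+3.25·0.294)] = 0.9292·ln(5.805/3.975) = 0.3519 mol·L⁻¹.
Then C_N = (C_{M0}−C_M) − C_P = 0.5630 − 0.3519 = 0.2112 mol·L⁻¹.

0.211 mol·L⁻¹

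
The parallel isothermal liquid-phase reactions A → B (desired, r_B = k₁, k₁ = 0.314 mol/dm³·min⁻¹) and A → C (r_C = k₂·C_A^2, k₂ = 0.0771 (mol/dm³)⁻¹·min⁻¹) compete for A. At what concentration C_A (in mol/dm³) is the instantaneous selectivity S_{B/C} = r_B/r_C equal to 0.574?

2.66 mol/dm³

S_{B/C} = (k₁/k₂)·C_A^-2 ⇒ C_A = (S·k₂/k₁)^(-0.5).
= (0.574×0.0771/0.314)^(-0.5) = (0.1409)^(-0.5) = 2.66 mol/dm³.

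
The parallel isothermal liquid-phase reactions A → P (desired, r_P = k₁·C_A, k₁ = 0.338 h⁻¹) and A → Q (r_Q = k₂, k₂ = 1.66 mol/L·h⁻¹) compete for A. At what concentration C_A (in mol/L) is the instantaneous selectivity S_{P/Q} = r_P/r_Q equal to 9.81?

S_{P/Q} = (k₁/k₂)·C_A ⇒ C_A = S·k₂/k₁.
= 9.81×1.66/0.338 = 48.2 mol/L.

48.2 mol/L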